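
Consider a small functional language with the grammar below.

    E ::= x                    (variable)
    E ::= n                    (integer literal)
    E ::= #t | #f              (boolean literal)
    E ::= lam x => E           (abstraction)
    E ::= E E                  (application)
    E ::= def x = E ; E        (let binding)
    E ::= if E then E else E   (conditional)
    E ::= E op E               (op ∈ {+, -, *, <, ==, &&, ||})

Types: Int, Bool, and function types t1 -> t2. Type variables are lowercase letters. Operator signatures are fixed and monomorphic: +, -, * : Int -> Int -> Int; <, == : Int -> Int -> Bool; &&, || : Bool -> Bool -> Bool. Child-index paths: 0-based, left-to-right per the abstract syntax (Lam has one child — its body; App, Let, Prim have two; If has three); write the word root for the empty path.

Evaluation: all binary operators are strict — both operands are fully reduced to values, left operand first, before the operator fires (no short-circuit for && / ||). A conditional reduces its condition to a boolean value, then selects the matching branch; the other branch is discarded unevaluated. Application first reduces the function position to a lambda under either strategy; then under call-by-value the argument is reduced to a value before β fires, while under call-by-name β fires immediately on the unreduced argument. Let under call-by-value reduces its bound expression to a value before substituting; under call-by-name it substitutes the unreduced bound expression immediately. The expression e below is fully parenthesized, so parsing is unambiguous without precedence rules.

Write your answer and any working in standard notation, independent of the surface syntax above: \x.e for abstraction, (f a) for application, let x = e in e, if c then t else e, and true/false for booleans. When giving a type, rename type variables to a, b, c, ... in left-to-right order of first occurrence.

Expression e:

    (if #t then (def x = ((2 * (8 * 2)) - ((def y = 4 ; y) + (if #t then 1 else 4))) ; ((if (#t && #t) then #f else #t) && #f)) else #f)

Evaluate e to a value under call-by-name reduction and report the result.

Working:
step 0: (if true then (let x = ((2 * (8 * 2)) - ((let y = 4 in y) + (if true then 1 else 4))) in ((if (true && true) then false else true) && false)) else false)
step 1: [if@root] (let x = ((2 * (8 * 2)) - ((let y = 4 in y) + (if true then 1 else 4))) in ((if (true && true) then false else true) && false))
step 2: [let@root] ((if (true && true) then false else true) && false)
step 3: [delta@0.0] ((if true then false else true) && false)
step 4: [if@0] (false && false)
step 5: [delta@root] false

Answer: false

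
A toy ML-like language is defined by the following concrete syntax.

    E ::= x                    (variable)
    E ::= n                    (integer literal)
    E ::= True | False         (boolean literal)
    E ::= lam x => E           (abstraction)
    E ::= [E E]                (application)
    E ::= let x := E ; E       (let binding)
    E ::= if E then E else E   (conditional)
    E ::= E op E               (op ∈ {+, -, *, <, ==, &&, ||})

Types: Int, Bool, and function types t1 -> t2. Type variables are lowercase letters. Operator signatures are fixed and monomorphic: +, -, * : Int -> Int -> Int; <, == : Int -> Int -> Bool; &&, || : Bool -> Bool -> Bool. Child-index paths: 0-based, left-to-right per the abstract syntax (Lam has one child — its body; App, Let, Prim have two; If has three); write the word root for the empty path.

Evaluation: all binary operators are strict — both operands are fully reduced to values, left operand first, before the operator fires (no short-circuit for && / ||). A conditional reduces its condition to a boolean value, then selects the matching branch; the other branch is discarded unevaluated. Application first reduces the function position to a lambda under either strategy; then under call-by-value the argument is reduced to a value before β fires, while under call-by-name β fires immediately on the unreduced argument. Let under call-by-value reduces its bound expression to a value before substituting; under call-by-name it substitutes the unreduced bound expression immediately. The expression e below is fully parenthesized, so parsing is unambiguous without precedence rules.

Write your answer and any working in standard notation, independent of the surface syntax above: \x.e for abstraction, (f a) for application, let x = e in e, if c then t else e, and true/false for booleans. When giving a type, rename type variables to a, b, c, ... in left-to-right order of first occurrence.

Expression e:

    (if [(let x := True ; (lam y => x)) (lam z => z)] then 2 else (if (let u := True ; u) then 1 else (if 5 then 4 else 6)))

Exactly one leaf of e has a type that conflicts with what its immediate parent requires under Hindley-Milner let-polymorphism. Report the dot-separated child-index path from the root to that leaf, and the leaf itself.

Answer: 2.2.0 : 5

Trace:
let x : Bool
x : Bool
\y._ : a -> Bool
z : b
\z._ : b -> b
  unify a -> Bool ~ (b -> b) -> c
  unify a ~ b -> b
  unify Bool ~ c
_ _ : Bool
  unify Bool ~ Bool
let u : Bool
u : Bool
  unify Bool ~ Bool
  unify Int ~ Bool
  FAIL: mismatch Int ~ Bool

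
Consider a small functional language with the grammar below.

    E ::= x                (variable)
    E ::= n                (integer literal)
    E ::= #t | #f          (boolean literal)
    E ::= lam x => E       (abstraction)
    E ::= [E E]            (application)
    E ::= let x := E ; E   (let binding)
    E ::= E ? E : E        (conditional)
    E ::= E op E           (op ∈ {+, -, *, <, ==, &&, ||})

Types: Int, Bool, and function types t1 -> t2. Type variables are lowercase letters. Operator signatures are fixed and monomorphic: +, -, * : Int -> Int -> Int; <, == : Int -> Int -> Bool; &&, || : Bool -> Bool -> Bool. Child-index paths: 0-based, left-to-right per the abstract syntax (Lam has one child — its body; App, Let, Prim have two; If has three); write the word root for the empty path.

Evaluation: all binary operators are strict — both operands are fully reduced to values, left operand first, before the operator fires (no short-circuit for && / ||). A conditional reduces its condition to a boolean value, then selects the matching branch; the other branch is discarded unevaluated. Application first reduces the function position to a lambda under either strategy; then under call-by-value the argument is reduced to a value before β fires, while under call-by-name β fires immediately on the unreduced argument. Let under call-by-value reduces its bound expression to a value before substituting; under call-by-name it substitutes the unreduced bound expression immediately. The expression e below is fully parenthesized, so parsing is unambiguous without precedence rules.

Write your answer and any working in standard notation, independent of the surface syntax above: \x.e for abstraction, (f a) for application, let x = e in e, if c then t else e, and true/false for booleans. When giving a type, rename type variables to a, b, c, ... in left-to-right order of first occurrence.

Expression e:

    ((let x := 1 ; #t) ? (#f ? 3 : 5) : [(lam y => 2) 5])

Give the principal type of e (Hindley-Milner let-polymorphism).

Trace:
let x : Int
  unify Bool ~ Bool
  unify Bool ~ Bool
  unify Int ~ Int
\y._ : a -> Int
  unify a -> Int ~ Int -> b
  unify a ~ Int
  unify Int ~ b
_ _ : Int
  unify Int ~ Int

Answer: Int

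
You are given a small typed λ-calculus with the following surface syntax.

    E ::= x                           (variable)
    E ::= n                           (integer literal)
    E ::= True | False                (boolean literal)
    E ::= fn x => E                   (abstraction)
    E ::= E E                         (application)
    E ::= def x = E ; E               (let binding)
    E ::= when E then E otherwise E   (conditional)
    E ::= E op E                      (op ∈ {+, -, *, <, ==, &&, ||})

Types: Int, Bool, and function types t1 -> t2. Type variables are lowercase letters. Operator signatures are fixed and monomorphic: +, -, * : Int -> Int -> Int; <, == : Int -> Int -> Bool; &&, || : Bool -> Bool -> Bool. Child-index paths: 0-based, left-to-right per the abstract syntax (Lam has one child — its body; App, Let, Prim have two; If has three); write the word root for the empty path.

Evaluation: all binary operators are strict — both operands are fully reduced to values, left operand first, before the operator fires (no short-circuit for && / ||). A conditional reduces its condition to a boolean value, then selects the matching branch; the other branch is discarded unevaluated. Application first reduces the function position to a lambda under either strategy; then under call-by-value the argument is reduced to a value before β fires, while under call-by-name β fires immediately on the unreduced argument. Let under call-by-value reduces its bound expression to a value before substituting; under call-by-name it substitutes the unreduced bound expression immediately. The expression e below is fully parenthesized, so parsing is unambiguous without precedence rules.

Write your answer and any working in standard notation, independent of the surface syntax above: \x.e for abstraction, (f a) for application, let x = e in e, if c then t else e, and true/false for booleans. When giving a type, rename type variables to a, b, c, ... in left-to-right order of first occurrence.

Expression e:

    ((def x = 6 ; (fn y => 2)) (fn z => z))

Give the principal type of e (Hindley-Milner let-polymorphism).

Answer: Int

Trace:
let x : Int
\y._ : a -> Int
z : b
\z._ : b -> b
  unify a -> Int ~ (b -> b) -> c
  unify a ~ b -> b
  unify Int ~ c
_ _ : Int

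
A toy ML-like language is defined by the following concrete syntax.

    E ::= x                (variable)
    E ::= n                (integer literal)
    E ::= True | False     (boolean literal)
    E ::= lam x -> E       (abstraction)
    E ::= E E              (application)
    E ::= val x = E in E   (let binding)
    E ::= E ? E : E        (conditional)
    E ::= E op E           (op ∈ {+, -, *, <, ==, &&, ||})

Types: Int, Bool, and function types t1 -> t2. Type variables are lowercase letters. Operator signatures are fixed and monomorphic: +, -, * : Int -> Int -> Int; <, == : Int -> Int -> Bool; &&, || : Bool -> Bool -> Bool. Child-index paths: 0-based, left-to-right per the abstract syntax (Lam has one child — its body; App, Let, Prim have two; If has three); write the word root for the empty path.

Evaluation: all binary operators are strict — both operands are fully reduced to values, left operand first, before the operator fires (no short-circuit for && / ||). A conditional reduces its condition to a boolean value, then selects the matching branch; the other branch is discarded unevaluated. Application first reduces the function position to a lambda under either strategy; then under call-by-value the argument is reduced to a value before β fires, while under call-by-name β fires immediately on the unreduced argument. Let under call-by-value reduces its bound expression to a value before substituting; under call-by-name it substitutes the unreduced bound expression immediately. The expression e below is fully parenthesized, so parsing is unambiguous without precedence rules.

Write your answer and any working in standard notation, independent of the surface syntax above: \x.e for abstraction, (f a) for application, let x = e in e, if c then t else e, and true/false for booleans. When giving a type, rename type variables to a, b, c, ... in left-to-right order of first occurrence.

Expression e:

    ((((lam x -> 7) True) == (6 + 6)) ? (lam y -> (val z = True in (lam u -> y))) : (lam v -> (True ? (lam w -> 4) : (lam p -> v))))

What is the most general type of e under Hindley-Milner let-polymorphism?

Answer: Int -> a -> Int

Trace:
\x._ : a -> Int
  unify a -> Int ~ Bool -> b
  unify a ~ Bool
  unify Int ~ b
_ _ : Int
  unify Int ~ Int
  unify Int ~ Int
  unify Int ~ Int
  unify Int ~ Int
  unify Bool ~ Bool
let z : Bool
y : c
\u._ : d -> c
\y._ : c -> d -> c
  unify Bool ~ Bool
\w._ : f -> Int
v : e
\p._ : g -> e
  unify f -> Int ~ g -> e
  unify f ~ g
  unify Int ~ e
\v._ : Int -> g -> Int
  unify c -> d -> c ~ Int -> g -> Int
  unify c ~ Int
  unify d -> Int ~ g -> Int
  unify d ~ g
  unify Int ~ Int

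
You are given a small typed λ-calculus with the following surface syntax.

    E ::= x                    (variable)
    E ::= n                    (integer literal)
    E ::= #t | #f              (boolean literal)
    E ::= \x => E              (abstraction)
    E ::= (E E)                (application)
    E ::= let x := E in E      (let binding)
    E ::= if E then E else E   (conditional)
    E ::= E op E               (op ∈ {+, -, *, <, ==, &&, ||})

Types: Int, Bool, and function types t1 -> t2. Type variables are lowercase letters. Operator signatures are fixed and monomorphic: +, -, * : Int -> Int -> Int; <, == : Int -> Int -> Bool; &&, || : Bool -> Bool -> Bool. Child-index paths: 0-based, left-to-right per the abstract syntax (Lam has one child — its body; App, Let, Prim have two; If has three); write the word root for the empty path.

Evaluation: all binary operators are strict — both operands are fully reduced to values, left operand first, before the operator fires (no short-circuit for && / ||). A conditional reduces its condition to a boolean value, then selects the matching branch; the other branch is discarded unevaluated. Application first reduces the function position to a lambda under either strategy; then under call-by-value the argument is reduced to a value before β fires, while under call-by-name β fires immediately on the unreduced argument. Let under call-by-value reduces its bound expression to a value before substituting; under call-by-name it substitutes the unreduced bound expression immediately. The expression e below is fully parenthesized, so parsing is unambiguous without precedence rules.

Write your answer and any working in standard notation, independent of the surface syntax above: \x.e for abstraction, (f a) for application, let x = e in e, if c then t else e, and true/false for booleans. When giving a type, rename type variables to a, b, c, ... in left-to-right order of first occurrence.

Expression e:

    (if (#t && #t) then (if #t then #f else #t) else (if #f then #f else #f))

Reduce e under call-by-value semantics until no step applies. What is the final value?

Trace:
step 0: (if (true && true) then (if true then false else true) else (if false then false else false))
step 1: [delta@0] (if true then (if true then false else true) else (if false then false else false))
step 2: [if@root] (if true then false else true)
step 3: [if@root] false

Answer: false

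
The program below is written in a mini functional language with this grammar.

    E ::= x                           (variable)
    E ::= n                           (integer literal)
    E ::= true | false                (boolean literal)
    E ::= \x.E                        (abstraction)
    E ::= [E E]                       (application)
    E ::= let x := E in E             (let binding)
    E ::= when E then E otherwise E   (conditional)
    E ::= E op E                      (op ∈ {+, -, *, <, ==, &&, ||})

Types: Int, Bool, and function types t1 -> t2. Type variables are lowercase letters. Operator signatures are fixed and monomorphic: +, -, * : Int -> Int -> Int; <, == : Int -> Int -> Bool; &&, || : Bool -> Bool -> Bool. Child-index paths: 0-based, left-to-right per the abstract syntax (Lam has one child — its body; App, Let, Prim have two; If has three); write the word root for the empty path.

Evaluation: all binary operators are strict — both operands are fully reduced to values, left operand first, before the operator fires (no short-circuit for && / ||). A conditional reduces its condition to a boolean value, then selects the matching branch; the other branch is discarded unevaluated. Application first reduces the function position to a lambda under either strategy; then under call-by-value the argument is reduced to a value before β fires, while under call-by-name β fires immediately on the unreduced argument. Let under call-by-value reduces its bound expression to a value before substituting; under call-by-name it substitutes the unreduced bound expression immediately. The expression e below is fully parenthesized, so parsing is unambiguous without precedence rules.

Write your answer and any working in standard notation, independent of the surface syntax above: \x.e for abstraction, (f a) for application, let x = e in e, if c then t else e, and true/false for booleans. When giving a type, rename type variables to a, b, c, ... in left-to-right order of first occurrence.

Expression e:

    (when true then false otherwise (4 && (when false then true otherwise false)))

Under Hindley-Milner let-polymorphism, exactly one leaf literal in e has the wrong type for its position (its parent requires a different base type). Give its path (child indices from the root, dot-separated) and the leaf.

Answer: 2.0 : 4

Trace:
  unify Bool ~ Bool
  unify Int ~ Bool
  FAIL: mismatch Int ~ Bool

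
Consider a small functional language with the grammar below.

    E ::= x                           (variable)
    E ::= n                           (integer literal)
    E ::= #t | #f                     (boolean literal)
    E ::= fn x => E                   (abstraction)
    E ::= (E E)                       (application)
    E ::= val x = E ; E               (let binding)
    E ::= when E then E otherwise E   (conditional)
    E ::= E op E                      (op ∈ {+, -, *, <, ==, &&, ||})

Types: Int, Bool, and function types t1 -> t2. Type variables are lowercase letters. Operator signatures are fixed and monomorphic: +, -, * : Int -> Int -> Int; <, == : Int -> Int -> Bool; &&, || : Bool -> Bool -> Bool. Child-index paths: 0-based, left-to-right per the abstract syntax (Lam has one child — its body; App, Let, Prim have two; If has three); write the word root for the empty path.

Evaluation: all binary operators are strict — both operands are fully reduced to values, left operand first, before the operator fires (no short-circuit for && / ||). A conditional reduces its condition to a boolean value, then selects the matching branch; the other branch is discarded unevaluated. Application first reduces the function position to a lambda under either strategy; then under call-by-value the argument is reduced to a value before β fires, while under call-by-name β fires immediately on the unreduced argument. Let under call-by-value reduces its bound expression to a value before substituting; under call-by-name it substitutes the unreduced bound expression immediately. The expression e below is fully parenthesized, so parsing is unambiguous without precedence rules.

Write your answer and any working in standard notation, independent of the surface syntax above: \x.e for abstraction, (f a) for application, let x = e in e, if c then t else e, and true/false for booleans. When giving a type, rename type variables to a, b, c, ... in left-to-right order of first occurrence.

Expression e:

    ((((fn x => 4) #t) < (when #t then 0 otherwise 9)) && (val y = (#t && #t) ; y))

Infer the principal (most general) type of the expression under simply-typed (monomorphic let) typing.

Answer: Bool

Derivation:
\x._ : a -> Int
  unify a -> Int ~ Bool -> b
  unify a ~ Bool
  unify Int ~ b
_ _ : Int
  unify Int ~ Int
  unify Bool ~ Bool
  unify Int ~ Int
  unify Int ~ Int
  unify Bool ~ Bool
  unify Bool ~ Bool
  unify Bool ~ Bool
let y : Bool
y : Bool
  unify Bool ~ Bool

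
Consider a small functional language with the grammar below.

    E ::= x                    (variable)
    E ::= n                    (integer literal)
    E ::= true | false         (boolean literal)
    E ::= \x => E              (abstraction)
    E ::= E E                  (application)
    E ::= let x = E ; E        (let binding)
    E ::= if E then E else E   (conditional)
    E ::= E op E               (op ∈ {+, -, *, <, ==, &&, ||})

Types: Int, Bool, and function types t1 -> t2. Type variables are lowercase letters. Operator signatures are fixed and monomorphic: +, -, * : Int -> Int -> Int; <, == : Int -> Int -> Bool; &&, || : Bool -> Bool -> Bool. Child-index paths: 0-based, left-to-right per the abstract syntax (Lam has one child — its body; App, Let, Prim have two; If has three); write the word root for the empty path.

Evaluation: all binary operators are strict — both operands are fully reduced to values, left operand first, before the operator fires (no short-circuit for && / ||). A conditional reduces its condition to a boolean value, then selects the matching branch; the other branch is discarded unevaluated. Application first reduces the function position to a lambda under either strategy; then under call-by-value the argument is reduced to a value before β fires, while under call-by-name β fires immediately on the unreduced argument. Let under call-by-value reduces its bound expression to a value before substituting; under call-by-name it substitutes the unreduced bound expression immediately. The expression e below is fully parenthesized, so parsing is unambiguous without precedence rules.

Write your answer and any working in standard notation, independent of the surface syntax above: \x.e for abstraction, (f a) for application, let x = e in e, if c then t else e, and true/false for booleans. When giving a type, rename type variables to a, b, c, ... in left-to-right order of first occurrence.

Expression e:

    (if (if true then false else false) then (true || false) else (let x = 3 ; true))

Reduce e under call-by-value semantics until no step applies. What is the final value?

Trace:
step 0: (if (if true then false else false) then (true || false) else (let x = 3 in true))
step 1: [if@0] (if false then (true || false) else (let x = 3 in true))
step 2: [if@root] (let x = 3 in true)
step 3: [let@root] true

Answer: true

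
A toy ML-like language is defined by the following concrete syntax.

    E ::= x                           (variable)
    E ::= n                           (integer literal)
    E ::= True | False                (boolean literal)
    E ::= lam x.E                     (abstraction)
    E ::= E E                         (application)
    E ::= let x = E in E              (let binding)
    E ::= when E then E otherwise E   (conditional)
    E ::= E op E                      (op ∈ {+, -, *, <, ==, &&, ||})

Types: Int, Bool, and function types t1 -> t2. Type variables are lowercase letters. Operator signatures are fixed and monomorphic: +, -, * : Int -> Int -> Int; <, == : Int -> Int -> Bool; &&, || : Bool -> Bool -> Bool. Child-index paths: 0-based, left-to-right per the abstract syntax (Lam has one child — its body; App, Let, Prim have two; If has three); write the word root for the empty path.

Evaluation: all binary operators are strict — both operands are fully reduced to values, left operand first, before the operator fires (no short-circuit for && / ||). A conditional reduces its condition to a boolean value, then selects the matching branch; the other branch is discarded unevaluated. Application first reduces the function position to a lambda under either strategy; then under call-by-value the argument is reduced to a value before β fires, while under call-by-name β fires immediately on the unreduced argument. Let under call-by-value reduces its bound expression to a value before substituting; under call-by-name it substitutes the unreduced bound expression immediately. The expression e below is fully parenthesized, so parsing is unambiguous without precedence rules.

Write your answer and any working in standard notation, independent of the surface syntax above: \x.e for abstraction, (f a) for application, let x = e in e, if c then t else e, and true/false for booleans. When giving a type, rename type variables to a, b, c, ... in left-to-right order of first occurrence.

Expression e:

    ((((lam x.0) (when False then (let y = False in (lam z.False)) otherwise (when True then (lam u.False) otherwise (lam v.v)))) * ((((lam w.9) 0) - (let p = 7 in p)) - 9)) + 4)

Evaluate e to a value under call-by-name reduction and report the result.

Working:
step 0: ((((\x.0) (if false then (let y = false in (\z.false)) else (if true then (\u.false) else (\v.v)))) * ((((\w.9) 0) - (let p = 7 in p)) - 9)) + 4)
step 1: [beta@0.0] ((0 * ((((\w.9) 0) - (let p = 7 in p)) - 9)) + 4)
step 2: [beta@0.1.0.0] ((0 * ((9 - (let p = 7 in p)) - 9)) + 4)
step 3: [let@0.1.0.1] ((0 * ((9 - 7) - 9)) + 4)
step 4: [delta@0.1.0] ((0 * (2 - 9)) + 4)
step 5: [delta@0.1] ((0 * -7) + 4)
step 6: [delta@0] (0 + 4)
step 7: [delta@root] 4

Answer: 4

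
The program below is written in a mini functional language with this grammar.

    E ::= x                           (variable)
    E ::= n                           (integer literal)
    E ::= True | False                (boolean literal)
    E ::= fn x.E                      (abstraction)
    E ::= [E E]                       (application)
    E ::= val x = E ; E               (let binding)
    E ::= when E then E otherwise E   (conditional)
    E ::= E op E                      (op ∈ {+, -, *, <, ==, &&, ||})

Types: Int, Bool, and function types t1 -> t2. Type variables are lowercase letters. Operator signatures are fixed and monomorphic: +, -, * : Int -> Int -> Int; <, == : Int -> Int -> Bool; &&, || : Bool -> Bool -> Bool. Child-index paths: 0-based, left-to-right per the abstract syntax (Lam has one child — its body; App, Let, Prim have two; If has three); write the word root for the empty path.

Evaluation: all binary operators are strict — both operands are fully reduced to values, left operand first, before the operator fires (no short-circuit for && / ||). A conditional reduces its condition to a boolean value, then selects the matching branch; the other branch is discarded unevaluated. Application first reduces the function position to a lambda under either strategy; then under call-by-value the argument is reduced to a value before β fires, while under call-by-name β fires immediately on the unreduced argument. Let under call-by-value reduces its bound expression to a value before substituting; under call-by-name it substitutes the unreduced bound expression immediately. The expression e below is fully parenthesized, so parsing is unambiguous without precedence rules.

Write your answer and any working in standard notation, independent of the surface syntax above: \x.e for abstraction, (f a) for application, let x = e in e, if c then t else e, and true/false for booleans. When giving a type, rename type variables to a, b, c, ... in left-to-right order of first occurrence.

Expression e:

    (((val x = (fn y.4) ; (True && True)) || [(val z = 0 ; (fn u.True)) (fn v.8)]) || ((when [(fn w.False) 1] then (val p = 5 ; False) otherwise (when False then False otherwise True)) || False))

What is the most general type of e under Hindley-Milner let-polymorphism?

Derivation:
\y._ : a -> Int
let x : forall. a -> Int
  unify Bool ~ Bool
  unify Bool ~ Bool
  unify Bool ~ Bool
let z : Int
\u._ : b -> Bool
\v._ : c -> Int
  unify b -> Bool ~ (c -> Int) -> d
  unify b ~ c -> Int
  unify Bool ~ d
_ _ : Bool
  unify Bool ~ Bool
  unify Bool ~ Bool
\w._ : e -> Bool
  unify e -> Bool ~ Int -> f
  unify e ~ Int
  unify Bool ~ f
_ _ : Bool
  unify Bool ~ Bool
let p : Int
  unify Bool ~ Bool
  unify Bool ~ Bool
  unify Bool ~ Bool
  unify Bool ~ Bool
  unify Bool ~ Bool
  unify Bool ~ Bool

Answer: Bool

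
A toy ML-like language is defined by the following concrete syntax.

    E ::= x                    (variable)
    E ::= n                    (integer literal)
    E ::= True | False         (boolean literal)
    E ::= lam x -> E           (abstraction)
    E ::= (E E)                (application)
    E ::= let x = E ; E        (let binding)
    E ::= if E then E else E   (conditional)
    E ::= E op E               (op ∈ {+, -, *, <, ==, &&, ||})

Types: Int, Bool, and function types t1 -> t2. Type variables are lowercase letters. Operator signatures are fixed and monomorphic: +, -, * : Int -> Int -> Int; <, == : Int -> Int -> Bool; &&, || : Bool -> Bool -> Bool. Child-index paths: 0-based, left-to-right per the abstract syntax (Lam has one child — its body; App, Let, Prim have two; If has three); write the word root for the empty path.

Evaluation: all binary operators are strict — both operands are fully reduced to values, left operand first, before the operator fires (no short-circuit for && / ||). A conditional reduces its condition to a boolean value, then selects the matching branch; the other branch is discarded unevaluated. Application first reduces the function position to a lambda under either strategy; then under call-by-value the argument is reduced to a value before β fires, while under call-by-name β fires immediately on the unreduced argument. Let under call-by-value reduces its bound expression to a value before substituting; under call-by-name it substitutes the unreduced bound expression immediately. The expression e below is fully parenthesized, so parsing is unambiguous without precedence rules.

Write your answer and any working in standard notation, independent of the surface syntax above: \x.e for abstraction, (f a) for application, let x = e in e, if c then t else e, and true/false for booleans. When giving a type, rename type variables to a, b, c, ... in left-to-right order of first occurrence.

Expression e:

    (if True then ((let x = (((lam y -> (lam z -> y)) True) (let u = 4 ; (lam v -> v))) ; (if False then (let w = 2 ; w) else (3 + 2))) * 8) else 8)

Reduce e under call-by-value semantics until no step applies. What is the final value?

Working:
step 0: (if true then ((let x = (((\y.(\z.y)) true) (let u = 4 in (\v.v))) in (if false then (let w = 2 in w) else (3 + 2))) * 8) else 8)
step 1: [if@root] ((let x = (((\y.(\z.y)) true) (let u = 4 in (\v.v))) in (if false then (let w = 2 in w) else (3 + 2))) * 8)
step 2: [beta@0.0.0] ((let x = ((\z.true) (let u = 4 in (\v.v))) in (if false then (let w = 2 in w) else (3 + 2))) * 8)
step 3: [let@0.0.1] ((let x = ((\z.true) (\v.v)) in (if false then (let w = 2 in w) else (3 + 2))) * 8)
step 4: [beta@0.0] ((let x = true in (if false then (let w = 2 in w) else (3 + 2))) * 8)
step 5: [let@0] ((if false then (let w = 2 in w) else (3 + 2)) * 8)
step 6: [if@0] ((3 + 2) * 8)
step 7: [delta@0] (5 * 8)
step 8: [delta@root] 40

Answer: 40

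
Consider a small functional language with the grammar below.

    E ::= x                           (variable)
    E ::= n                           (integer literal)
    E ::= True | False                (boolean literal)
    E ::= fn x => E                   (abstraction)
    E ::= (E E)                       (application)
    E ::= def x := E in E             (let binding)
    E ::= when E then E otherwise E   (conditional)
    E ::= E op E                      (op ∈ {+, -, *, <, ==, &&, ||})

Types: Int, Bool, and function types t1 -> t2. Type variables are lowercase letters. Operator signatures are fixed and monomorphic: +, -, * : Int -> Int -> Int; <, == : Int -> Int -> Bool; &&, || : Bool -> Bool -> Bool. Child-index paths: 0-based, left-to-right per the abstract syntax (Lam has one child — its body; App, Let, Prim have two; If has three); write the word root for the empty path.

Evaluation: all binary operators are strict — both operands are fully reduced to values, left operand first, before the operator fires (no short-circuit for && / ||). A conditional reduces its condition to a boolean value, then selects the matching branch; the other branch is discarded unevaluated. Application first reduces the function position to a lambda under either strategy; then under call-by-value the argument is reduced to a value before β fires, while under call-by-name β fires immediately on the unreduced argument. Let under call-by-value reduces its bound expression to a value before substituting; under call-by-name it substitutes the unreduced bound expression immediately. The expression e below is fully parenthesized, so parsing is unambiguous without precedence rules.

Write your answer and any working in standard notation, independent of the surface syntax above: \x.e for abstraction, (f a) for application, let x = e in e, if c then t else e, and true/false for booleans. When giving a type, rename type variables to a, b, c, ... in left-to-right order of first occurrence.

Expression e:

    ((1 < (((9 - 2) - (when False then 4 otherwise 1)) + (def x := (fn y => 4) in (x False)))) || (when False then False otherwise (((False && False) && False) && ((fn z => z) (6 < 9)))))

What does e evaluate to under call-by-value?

Derivation:
step 0: ((1 < (((9 - 2) - (if false then 4 else 1)) + (let x = (\y.4) in (x false)))) || (if false then false else (((false && false) && false) && ((\z.z) (6 < 9)))))
step 1: [delta@0.1.0.0] ((1 < ((7 - (if false then 4 else 1)) + (let x = (\y.4) in (x false)))) || (if false then false else (((false && false) && false) && ((\z.z) (6 < 9)))))
step 2: [if@0.1.0.1] ((1 < ((7 - 1) + (let x = (\y.4) in (x false)))) || (if false then false else (((false && false) && false) && ((\z.z) (6 < 9)))))
step 3: [delta@0.1.0] ((1 < (6 + (let x = (\y.4) in (x false)))) || (if false then false else (((false && false) && false) && ((\z.z) (6 < 9)))))
step 4: [let@0.1.1] ((1 < (6 + ((\y.4) false))) || (if false then false else (((false && false) && false) && ((\z.z) (6 < 9)))))
step 5: [beta@0.1.1] ((1 < (6 + 4)) || (if false then false else (((false && false) && false) && ((\z.z) (6 < 9)))))
step 6: [delta@0.1] ((1 < 10) || (if false then false else (((false && false) && false) && ((\z.z) (6 < 9)))))
step 7: [delta@0] (true || (if false then false else (((false && false) && false) && ((\z.z) (6 < 9)))))
step 8: [if@1] (true || (((false && false) && false) && ((\z.z) (6 < 9))))
step 9: [delta@1.0.0] (true || ((false && false) && ((\z.z) (6 < 9))))
step 10: [delta@1.0] (true || (false && ((\z.z) (6 < 9))))
step 11: [delta@1.1.1] (true || (false && ((\z.z) true)))
step 12: [beta@1.1] (true || (false && true))
step 13: [delta@1] (true || false)
step 14: [delta@root] true

Answer: true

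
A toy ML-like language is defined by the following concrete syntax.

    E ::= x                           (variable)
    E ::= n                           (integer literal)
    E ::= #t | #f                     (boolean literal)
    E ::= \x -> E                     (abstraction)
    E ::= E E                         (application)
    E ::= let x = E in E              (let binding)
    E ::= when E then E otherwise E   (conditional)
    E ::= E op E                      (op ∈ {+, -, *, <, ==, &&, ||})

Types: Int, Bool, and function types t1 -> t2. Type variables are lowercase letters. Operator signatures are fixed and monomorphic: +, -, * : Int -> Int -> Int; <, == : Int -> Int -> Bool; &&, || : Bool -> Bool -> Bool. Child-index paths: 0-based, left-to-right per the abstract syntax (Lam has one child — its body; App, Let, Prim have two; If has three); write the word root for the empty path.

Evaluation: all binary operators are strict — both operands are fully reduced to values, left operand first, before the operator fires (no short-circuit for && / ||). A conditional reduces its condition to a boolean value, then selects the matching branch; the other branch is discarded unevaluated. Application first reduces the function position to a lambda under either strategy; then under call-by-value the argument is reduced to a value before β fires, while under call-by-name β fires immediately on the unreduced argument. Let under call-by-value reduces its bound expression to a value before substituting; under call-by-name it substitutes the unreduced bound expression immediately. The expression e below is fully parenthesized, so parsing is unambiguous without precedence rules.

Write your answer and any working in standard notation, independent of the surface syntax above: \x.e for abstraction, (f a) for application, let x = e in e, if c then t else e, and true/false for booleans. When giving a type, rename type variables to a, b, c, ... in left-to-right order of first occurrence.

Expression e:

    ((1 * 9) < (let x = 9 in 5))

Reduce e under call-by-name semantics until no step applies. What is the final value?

Answer: false

Working:
step 0: ((1 * 9) < (let x = 9 in 5))
step 1: [delta@0] (9 < (let x = 9 in 5))
step 2: [let@1] (9 < 5)
step 3: [delta@root] false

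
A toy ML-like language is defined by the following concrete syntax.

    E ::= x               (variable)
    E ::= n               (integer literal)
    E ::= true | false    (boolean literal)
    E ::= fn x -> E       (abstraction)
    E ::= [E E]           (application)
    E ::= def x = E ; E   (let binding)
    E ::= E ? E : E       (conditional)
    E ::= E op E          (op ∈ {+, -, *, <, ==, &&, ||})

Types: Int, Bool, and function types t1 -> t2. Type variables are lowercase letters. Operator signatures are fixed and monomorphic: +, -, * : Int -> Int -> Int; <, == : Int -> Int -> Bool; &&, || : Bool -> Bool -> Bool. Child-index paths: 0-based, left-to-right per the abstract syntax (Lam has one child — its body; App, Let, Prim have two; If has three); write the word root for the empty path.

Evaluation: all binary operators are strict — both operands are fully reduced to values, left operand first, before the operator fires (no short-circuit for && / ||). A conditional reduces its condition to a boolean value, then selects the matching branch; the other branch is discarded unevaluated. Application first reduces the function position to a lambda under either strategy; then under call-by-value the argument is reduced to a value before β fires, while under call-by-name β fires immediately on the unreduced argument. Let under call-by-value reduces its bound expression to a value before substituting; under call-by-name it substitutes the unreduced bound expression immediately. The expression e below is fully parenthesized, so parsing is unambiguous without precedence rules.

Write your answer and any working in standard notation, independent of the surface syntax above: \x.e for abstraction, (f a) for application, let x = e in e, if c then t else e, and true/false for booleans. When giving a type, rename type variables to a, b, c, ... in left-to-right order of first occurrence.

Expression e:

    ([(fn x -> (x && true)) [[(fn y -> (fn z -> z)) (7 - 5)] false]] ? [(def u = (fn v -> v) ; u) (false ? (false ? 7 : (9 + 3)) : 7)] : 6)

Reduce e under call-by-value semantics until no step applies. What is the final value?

Answer: 6

Trace:
step 0: (if ((\x.(x && true)) (((\y.(\z.z)) (7 - 5)) false)) then ((let u = (\v.v) in u) (if false then (if false then 7 else (9 + 3)) else 7)) else 6)
step 1: [delta@0.1.0.1] (if ((\x.(x && true)) (((\y.(\z.z)) 2) false)) then ((let u = (\v.v) in u) (if false then (if false then 7 else (9 + 3)) else 7)) else 6)
step 2: [beta@0.1.0] (if ((\x.(x && true)) ((\z.z) false)) then ((let u = (\v.v) in u) (if false then (if false then 7 else (9 + 3)) else 7)) else 6)
step 3: [beta@0.1] (if ((\x.(x && true)) false) then ((let u = (\v.v) in u) (if false then (if false then 7 else (9 + 3)) else 7)) else 6)
step 4: [beta@0] (if (false && true) then ((let u = (\v.v) in u) (if false then (if false then 7 else (9 + 3)) else 7)) else 6)
step 5: [delta@0] (if false then ((let u = (\v.v) in u) (if false then (if false then 7 else (9 + 3)) else 7)) else 6)
step 6: [if@root] 6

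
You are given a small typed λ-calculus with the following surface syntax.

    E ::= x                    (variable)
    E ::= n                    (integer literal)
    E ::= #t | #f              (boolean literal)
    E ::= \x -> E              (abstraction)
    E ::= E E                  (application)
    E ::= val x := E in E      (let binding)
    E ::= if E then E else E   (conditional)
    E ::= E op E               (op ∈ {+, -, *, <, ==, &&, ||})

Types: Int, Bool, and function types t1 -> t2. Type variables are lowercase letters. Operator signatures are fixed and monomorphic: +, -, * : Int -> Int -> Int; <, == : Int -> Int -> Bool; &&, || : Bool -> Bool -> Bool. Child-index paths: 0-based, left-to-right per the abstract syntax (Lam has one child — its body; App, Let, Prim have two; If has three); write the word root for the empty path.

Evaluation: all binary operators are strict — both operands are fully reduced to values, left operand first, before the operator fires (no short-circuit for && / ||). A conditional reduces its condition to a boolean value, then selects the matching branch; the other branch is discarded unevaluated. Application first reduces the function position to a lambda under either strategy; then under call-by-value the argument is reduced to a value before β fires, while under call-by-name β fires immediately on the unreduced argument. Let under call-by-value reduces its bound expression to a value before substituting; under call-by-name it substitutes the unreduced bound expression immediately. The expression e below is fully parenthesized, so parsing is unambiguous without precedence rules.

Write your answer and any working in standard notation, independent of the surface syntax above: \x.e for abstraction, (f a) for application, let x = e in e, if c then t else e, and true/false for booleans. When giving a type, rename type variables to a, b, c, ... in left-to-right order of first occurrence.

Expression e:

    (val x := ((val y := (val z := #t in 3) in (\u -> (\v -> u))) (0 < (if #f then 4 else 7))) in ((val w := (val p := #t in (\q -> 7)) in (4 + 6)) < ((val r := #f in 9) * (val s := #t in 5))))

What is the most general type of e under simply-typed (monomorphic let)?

Trace:
let z : Bool
let y : Int
u : a
\v._ : b -> a
\u._ : a -> b -> a
  unify Int ~ Int
  unify Bool ~ Bool
  unify Int ~ Int
  unify Int ~ Int
  unify a -> b -> a ~ Bool -> c
  unify a ~ Bool
  unify b -> Bool ~ c
_ _ : b -> Bool
let x : b -> Bool
let p : Bool
\q._ : d -> Int
let w : d -> Int
  unify Int ~ Int
  unify Int ~ Int
  unify Int ~ Int
let r : Bool
  unify Int ~ Int
let s : Bool
  unify Int ~ Int
  unify Int ~ Int

Answer: Bool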